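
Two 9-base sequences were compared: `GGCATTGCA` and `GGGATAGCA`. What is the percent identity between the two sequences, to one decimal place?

Mismatches at positions 3, 6 (1-based): 2 of 9.
Identical positions: 7/9 = 77.78% → 77.8%.

77.8%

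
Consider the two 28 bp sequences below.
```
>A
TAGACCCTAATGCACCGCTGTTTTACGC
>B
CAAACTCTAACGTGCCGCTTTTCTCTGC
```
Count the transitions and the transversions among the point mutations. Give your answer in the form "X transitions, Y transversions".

Transitions (purine↔purine or pyrimidine↔pyrimidine): 1 T→C, 3 G→A, 6 C→T, 11 T→C, 13 C→T, 14 A→G, 23 T→C, 26 C→T.
Transversions (purine↔pyrimidine): 20 G→T, 25 A→C.

8 transitions, 2 transversions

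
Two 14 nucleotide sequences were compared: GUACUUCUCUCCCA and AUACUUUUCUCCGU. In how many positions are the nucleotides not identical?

The sequences differ at positions 1, 7, 13, 14 (1-based) — 4 in total.

4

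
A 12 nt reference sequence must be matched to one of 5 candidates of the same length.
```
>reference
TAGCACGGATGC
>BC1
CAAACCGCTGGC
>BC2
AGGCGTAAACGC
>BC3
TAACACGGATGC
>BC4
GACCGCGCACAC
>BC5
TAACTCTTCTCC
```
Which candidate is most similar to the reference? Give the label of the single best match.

Hamming distances to reference — BC1: 7; BC2: 7; BC3: 1; BC4: 6; BC5: 6.
Smallest is BC3 with 1 mismatch.

BC3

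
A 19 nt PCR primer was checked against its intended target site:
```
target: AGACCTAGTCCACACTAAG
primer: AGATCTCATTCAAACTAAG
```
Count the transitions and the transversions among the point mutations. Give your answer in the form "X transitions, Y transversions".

3 transitions, 2 transversions

Transitions (purine↔purine or pyrimidine↔pyrimidine): 4 C→T, 8 G→A, 10 C→T.
Transversions (purine↔pyrimidine): 7 A→C, 13 C→A.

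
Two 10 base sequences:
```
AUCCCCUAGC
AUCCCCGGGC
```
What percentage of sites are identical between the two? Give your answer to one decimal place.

80.0%

2 positions differ (7, 8), so 8 of 10 match: 8/10 = 80%.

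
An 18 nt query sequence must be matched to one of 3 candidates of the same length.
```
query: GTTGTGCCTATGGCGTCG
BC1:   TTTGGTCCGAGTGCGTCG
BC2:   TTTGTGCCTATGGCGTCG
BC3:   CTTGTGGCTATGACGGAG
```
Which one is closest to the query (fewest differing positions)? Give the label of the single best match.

BC2

Hamming distances to query — BC1: 6; BC2: 1; BC3: 5.
Smallest is BC2 with 1 mismatch.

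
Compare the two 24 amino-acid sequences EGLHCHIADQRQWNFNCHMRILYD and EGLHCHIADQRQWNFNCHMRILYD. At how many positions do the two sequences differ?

0

The two sequences are identical at every position.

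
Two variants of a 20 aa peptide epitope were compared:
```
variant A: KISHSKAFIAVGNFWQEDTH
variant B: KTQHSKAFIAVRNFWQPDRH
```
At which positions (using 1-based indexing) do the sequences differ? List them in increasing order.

2, 3, 12, 17, 19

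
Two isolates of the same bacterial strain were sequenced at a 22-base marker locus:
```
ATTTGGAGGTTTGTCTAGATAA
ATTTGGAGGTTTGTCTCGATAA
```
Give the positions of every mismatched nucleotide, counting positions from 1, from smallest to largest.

17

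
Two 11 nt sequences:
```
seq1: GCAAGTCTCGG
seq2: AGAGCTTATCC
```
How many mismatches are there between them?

9

The sequences differ at sites 1, 2, 4, 5, 7, 8, 9, 10, 11 (1-based) — 9 in total.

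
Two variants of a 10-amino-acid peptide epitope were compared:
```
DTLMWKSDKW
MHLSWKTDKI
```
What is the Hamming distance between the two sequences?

5

The sequences differ at residues 1, 2, 4, 7, 10 (1-based) — 5 in total.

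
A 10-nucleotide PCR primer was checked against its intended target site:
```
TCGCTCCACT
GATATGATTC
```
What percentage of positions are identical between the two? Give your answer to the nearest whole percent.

10%

Mismatches at positions 1, 2, 3, 4, 6, 7, 8, 9, 10 (1-based): 9 of 10.
Identical positions: 1/10 = 10% → 10%.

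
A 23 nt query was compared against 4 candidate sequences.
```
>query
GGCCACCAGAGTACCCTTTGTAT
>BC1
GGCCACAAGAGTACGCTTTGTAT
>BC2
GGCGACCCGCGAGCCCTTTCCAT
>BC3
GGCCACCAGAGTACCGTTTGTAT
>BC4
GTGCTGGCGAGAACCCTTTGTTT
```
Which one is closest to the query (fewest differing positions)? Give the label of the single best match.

BC3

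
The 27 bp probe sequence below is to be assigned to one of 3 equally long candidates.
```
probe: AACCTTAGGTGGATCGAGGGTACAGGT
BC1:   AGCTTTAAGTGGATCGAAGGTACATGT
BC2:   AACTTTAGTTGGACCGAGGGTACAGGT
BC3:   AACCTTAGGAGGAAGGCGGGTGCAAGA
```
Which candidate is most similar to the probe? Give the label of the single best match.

Hamming distances to probe — BC1: 5; BC2: 3; BC3: 7.
Smallest is BC2 with 3 mismatches.

BC2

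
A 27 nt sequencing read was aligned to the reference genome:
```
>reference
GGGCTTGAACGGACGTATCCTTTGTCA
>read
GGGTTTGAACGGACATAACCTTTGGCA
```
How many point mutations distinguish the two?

The sequences differ at sites 4, 15, 18, 25 (1-based) — 4 in total.

4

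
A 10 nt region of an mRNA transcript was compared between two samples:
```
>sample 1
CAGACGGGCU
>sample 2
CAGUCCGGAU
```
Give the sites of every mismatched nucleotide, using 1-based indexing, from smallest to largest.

4, 6, 9

Scanning 1-based: 4: A/U; 6: G/C; 9: C/A.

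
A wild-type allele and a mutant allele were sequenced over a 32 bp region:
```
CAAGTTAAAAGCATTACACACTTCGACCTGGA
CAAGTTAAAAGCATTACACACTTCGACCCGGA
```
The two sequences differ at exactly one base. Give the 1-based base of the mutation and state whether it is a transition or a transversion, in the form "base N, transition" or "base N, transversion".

base 29, transition

Base 29 changes T→C. T is a pyrimidine and C is a pyrimidine, so this is a transition.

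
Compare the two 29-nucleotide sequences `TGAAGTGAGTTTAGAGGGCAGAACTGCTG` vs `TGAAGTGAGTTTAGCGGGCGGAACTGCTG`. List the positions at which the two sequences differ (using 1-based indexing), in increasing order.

Scanning 1-based: 15: A/C; 20: A/G.

15, 20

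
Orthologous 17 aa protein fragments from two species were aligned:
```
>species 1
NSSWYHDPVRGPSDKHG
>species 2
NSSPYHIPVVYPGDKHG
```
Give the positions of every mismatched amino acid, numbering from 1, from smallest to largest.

4, 7, 10, 11, 13

Scanning 1-based: 4: W/P; 7: D/I; 10: R/V; 11: G/Y; 13: S/G.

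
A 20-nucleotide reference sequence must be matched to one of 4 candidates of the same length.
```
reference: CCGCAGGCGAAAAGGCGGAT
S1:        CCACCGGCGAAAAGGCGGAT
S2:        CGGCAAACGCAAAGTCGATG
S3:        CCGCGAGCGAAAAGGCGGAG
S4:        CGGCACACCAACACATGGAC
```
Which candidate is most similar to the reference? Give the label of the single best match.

S1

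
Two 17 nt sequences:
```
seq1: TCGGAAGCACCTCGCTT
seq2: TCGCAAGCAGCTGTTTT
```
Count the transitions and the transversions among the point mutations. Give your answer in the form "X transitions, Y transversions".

1 transition, 4 transversions

Transitions (purine↔purine or pyrimidine↔pyrimidine): 15 C→T.
Transversions (purine↔pyrimidine): 4 G→C, 10 C→G, 13 C→G, 14 G→T.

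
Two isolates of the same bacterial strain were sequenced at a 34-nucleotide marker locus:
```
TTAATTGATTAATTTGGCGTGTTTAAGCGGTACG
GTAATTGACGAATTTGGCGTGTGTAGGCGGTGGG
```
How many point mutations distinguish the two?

7

Comparing position by position, 7 sites differ: 1 (T/G), 9 (T/C), 10 (T/G), 23 (T/G), 26 (A/G), 32 (A/G), 33 (C/G).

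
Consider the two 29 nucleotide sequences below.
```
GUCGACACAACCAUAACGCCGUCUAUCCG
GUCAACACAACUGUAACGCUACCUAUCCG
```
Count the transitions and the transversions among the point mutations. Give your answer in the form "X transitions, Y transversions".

6 transitions, 0 transversions

Transitions (purine↔purine or pyrimidine↔pyrimidine): 4 G→A, 12 C→U, 13 A→G, 20 C→U, 21 G→A, 22 U→C.
Transversions (purine↔pyrimidine): none.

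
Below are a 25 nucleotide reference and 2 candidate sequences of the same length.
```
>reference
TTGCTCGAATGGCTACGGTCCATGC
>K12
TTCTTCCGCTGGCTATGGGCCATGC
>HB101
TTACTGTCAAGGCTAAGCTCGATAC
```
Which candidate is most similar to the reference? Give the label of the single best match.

K12 differs at 7 bases; HB101 differs at 9 bases. The closest is K12.

K12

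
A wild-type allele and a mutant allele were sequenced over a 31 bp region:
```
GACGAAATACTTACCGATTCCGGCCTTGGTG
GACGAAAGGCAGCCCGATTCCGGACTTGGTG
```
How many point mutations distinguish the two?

Mismatches (1-based): site 8: T→G; site 9: A→G; site 11: T→A; site 12: T→G; site 13: A→C; site 24: C→A.

6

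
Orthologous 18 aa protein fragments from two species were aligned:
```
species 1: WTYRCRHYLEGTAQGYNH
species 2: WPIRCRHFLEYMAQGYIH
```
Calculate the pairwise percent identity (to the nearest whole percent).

6 positions differ (2, 3, 8, 11, 12, 17), so 12 of 18 match: 12/18 = 66.67%.

67%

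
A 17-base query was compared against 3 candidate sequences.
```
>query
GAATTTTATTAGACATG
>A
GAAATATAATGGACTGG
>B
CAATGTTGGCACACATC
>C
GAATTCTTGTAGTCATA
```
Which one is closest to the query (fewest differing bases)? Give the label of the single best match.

C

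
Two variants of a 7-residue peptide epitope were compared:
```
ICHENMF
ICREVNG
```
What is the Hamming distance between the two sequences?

Comparing position by position, 4 residues differ: 3 (H/R), 5 (N/V), 6 (M/N), 7 (F/G).

4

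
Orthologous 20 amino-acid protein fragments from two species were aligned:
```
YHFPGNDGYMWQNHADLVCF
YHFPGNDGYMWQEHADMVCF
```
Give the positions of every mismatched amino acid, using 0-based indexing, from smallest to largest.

12, 16

Scanning 0-based: 12: N/E; 16: L/M.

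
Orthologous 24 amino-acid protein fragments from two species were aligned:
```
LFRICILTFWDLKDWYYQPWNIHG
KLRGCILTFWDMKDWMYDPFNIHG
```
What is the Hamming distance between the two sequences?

Comparing position by position, 7 residues differ: 1 (L/K), 2 (F/L), 4 (I/G), 12 (L/M), 16 (Y/M), 18 (Q/D), 20 (W/F).

7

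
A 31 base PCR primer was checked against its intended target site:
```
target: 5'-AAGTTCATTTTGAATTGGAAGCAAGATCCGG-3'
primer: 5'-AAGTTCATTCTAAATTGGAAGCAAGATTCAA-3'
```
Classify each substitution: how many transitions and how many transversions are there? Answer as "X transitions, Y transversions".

5 transitions, 0 transversions

Mismatches (1-based):
position 10: T→C (pyrimidine→pyrimidine, transition)
position 12: G→A (purine→purine, transition)
position 28: C→T (pyrimidine→pyrimidine, transition)
position 30: G→A (purine→purine, transition)
position 31: G→A (purine→purine, transition)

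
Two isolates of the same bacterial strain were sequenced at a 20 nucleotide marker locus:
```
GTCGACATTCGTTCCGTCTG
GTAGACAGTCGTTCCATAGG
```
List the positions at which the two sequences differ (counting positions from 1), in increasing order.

Scanning 1-based: 3: C/A; 8: T/G; 16: G/A; 18: C/A; 19: T/G.

3, 8, 16, 18, 19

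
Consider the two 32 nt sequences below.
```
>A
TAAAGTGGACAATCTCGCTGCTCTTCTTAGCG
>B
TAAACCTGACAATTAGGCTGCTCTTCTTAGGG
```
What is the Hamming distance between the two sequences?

7

Mismatches (1-based): site 5: G→C; site 6: T→C; site 7: G→T; site 14: C→T; site 15: T→A; site 16: C→G; site 31: C→G.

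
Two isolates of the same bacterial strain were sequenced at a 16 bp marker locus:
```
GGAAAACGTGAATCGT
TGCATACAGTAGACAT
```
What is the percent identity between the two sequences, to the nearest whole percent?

Mismatches at positions 1, 3, 5, 8, 9, 10, 12, 13, 15 (1-based): 9 of 16.
Identical positions: 7/16 = 43.75% → 44%.

44%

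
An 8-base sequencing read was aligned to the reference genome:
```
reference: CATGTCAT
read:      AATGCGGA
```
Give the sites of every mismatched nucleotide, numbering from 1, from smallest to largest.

1, 5, 6, 7, 8

Differences at site 1 (C→A), site 5 (T→C), site 6 (C→G), site 7 (A→G), site 8 (T→A).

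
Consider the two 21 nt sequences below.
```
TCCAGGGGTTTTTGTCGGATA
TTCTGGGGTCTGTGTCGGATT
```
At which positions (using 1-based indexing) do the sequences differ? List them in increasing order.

2, 4, 10, 12, 21

Differences at position 2 (C→T), position 4 (A→T), position 10 (T→C), position 12 (T→G), position 21 (A→T).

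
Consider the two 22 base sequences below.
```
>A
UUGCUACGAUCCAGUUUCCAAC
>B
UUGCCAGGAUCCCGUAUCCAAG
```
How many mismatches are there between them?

The sequences differ at positions 5, 7, 13, 16, 22 (1-based) — 5 in total.

5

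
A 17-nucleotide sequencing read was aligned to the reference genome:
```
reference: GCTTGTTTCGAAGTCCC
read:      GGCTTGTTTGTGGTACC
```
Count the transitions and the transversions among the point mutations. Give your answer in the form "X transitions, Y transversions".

Mismatches (1-based):
base 2: C→G (pyrimidine→purine, transversion)
base 3: T→C (pyrimidine→pyrimidine, transition)
base 5: G→T (purine→pyrimidine, transversion)
base 6: T→G (pyrimidine→purine, transversion)
base 9: C→T (pyrimidine→pyrimidine, transition)
base 11: A→T (purine→pyrimidine, transversion)
base 12: A→G (purine→purine, transition)
base 15: C→A (pyrimidine→purine, transversion)

3 transitions, 5 transversions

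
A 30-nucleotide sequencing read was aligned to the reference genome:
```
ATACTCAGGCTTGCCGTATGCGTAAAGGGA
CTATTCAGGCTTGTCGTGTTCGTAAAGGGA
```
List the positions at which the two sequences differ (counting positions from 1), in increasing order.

1, 4, 14, 18, 20

Differences at position 1 (A→C), position 4 (C→T), position 14 (C→T), position 18 (A→G), position 20 (G→T).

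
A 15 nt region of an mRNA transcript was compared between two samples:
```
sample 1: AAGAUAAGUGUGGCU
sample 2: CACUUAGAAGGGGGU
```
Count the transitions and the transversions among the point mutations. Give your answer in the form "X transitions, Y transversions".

2 transitions, 6 transversions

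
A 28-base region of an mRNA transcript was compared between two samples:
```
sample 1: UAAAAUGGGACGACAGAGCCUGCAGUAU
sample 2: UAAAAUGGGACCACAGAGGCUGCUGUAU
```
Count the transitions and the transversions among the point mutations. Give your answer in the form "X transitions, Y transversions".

0 transitions, 3 transversions

Mismatches (1-based):
site 12: G→C (purine→pyrimidine, transversion)
site 19: C→G (pyrimidine→purine, transversion)
site 24: A→U (purine→pyrimidine, transversion)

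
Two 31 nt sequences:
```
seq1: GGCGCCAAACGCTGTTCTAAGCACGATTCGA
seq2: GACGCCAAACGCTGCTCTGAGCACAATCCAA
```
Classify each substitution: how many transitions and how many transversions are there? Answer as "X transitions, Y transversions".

Transitions (purine↔purine or pyrimidine↔pyrimidine): 2 G→A, 15 T→C, 19 A→G, 25 G→A, 28 T→C, 30 G→A.
Transversions (purine↔pyrimidine): none.

6 transitions, 0 transversions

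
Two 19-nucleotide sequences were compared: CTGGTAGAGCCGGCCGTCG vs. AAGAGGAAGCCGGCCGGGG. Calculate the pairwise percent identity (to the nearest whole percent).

58%

8 positions differ (1, 2, 4, 5, 6, 7, 17, 18), so 11 of 19 match: 11/19 = 57.89%.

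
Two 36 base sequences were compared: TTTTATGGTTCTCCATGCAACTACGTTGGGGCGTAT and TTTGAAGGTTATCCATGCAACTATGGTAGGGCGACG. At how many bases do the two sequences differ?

Comparing position by position, 9 bases differ: 4 (T/G), 6 (T/A), 11 (C/A), 24 (C/T), 26 (T/G), 28 (G/A), 34 (T/A), 35 (A/C), 36 (T/G).

9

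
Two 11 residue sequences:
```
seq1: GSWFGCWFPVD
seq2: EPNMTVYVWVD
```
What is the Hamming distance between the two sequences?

9

Comparing position by position, 9 residues differ: 1 (G/E), 2 (S/P), 3 (W/N), 4 (F/M), 5 (G/T), 6 (C/V), 7 (W/Y), 8 (F/V), 9 (P/W).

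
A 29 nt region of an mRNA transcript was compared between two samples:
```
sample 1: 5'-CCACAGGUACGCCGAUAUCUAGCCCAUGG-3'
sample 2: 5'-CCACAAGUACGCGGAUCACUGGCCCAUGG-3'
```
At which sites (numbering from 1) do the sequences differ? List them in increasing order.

6, 13, 17, 18, 21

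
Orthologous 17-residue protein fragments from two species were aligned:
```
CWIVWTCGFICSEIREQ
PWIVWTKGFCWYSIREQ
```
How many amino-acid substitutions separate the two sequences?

6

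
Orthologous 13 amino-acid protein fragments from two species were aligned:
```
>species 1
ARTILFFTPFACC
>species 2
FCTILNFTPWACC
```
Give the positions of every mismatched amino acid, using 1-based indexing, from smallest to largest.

1, 2, 6, 10

Scanning 1-based: 1: A/F; 2: R/C; 6: F/N; 10: F/W.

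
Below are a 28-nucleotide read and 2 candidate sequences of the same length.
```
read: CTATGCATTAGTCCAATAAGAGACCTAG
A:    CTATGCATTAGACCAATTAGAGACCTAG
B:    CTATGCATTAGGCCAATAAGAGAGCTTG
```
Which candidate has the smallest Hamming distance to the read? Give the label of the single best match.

A differs at 2 sites; B differs at 3 sites. The closest is A.

A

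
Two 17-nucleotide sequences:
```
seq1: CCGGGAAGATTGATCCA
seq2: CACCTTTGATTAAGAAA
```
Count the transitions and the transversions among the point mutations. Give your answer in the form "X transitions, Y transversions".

Mismatches (1-based):
position 2: C→A (pyrimidine→purine, transversion)
position 3: G→C (purine→pyrimidine, transversion)
position 4: G→C (purine→pyrimidine, transversion)
position 5: G→T (purine→pyrimidine, transversion)
position 6: A→T (purine→pyrimidine, transversion)
position 7: A→T (purine→pyrimidine, transversion)
position 12: G→A (purine→purine, transition)
position 14: T→G (pyrimidine→purine, transversion)
position 15: C→A (pyrimidine→purine, transversion)
position 16: C→A (pyrimidine→purine, transversion)

1 transition, 9 transversions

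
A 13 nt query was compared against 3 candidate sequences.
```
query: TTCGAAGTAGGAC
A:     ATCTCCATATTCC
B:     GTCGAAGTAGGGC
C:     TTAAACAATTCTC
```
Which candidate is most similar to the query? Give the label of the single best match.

Hamming distances to query — A: 8; B: 2; C: 9.
Smallest is B with 2 mismatches.

B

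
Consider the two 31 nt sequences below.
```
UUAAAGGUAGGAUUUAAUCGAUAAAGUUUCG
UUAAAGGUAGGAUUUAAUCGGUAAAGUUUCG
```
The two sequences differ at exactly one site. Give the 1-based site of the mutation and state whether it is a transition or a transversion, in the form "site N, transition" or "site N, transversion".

site 21, transition

Site 21 changes A→G. A is a purine and G is a purine, so this is a transition.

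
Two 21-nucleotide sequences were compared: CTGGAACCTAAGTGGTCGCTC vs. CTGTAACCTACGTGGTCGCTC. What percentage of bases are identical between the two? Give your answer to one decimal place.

90.5%

2 positions differ (4, 11), so 19 of 21 match: 19/21 = 90.48%.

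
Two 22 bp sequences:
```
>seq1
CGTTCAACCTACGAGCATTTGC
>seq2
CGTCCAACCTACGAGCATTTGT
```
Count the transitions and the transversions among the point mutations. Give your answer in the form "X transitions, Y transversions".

Transitions (purine↔purine or pyrimidine↔pyrimidine): 4 T→C, 22 C→T.
Transversions (purine↔pyrimidine): none.

2 transitions, 0 transversions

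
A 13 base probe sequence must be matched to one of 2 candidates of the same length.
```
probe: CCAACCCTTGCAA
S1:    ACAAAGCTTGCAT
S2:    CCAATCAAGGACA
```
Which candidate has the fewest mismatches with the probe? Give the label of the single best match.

S1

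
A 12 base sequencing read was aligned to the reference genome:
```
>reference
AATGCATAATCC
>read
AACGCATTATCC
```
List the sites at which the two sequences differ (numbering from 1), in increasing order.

Scanning 1-based: 3: T/C; 8: A/T.

3, 8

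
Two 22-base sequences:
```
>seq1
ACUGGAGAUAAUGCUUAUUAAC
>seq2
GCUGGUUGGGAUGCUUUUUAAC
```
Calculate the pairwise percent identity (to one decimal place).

68.2%

7 positions differ (1, 6, 7, 8, 9, 10, 17), so 15 of 22 match: 15/22 = 68.18%.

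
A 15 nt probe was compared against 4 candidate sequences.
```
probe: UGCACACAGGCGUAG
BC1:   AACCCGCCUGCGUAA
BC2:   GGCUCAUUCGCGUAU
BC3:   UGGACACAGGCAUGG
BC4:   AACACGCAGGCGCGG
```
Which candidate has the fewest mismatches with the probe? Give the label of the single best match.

BC1 differs at 7 sites; BC2 differs at 6 sites; BC3 differs at 3 sites; BC4 differs at 5 sites. The closest is BC3.

BC3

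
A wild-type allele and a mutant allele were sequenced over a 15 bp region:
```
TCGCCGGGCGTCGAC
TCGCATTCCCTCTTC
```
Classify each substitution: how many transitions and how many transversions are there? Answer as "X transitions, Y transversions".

Transitions (purine↔purine or pyrimidine↔pyrimidine): none.
Transversions (purine↔pyrimidine): 5 C→A, 6 G→T, 7 G→T, 8 G→C, 10 G→C, 13 G→T, 14 A→T.

0 transitions, 7 transversions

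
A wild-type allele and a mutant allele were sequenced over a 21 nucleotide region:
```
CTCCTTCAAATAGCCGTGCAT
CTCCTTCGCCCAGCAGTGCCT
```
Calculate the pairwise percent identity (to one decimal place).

Mismatches at positions 8, 9, 10, 11, 15, 20 (1-based): 6 of 21.
Identical positions: 15/21 = 71.43% → 71.4%.

71.4%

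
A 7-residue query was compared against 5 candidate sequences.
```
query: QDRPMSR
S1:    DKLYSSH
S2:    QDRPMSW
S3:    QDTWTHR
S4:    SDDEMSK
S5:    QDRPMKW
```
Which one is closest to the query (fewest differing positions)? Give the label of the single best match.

S2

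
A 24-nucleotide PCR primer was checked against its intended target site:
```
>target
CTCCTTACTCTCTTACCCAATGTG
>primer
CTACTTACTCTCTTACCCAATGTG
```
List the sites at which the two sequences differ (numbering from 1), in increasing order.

3

Scanning 1-based: 3: C/A.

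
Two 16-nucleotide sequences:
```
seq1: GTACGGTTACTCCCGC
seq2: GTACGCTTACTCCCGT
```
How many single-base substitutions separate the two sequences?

2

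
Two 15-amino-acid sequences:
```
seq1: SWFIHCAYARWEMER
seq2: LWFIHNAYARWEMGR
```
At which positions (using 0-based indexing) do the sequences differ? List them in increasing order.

0, 5, 13

Differences at position 0 (S→L), position 5 (C→N), position 13 (E→G).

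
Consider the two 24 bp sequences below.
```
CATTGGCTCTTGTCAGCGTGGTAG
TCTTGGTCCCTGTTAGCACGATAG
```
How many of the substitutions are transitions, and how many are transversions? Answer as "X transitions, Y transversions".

Mismatches (1-based):
position 1: C→T (pyrimidine→pyrimidine, transition)
position 2: A→C (purine→pyrimidine, transversion)
position 7: C→T (pyrimidine→pyrimidine, transition)
position 8: T→C (pyrimidine→pyrimidine, transition)
position 10: T→C (pyrimidine→pyrimidine, transition)
position 14: C→T (pyrimidine→pyrimidine, transition)
position 18: G→A (purine→purine, transition)
position 19: T→C (pyrimidine→pyrimidine, transition)
position 21: G→A (purine→purine, transition)

8 transitions, 1 transversion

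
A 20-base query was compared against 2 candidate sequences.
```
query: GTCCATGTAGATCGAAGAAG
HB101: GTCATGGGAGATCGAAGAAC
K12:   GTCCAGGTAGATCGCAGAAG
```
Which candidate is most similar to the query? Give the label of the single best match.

K12

Hamming distances to query — HB101: 5; K12: 2.
Smallest is K12 with 2 mismatches.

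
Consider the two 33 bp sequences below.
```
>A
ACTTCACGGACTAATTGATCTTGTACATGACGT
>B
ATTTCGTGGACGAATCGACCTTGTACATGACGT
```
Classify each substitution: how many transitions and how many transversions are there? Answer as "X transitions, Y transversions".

Transitions (purine↔purine or pyrimidine↔pyrimidine): 2 C→T, 6 A→G, 7 C→T, 16 T→C, 19 T→C.
Transversions (purine↔pyrimidine): 12 T→G.

5 transitions, 1 transversion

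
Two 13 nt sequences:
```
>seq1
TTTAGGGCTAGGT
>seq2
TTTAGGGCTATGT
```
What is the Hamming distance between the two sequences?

Comparing position by position, 1 base differs: 11 (G/T).

1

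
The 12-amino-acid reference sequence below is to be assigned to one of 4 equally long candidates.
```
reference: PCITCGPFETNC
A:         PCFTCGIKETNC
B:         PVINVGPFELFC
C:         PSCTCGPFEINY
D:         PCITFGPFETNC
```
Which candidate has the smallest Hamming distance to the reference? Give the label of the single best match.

D

Hamming distances to reference — A: 3; B: 5; C: 4; D: 1.
Smallest is D with 1 mismatch.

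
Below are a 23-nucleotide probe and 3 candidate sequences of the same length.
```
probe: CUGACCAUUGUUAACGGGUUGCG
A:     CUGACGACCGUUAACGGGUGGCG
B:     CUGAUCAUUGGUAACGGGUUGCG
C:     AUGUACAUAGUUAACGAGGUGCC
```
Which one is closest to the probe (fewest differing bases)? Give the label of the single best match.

B

A differs at 4 bases; B differs at 2 bases; C differs at 7 bases. The closest is B.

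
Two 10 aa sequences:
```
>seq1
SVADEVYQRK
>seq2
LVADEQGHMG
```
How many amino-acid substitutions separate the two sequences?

6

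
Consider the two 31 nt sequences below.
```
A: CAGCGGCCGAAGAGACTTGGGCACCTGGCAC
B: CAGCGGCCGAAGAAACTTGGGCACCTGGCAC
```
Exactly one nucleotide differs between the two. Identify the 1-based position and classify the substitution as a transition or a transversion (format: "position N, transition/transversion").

The sequences differ only at position 14: G→A (purine→purine), a transition.

position 14, transition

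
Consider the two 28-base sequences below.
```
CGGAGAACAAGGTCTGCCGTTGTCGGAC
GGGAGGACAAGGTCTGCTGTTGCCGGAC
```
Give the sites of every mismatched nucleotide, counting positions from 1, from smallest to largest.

1, 6, 18, 23

Differences at site 1 (C→G), site 6 (A→G), site 18 (C→T), site 23 (T→C).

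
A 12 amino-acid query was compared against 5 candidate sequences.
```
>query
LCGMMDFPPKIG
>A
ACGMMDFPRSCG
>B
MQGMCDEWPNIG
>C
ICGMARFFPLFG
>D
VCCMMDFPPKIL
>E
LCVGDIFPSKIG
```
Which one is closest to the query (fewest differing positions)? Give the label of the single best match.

D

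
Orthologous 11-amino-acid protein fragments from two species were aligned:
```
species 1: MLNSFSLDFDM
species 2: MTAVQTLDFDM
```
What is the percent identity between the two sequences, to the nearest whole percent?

5 positions differ (2, 3, 4, 5, 6), so 6 of 11 match: 6/11 = 54.55%.

55%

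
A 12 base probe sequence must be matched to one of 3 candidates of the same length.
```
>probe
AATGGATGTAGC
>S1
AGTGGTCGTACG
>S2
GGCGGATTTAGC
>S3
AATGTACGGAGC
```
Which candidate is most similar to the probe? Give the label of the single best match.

S1 differs at 5 bases; S2 differs at 4 bases; S3 differs at 3 bases. The closest is S3.

S3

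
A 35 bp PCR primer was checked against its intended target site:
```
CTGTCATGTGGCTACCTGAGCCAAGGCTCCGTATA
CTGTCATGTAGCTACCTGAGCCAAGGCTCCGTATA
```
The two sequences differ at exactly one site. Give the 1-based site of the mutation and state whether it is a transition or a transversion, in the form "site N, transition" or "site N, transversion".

The sequences differ only at site 10: G→A (purine→purine), a transition.

site 10, transition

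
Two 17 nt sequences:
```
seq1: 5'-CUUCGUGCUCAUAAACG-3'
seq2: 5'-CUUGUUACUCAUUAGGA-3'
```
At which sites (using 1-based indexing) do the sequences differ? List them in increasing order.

4, 5, 7, 13, 15, 16, 17

Scanning 1-based: 4: C/G; 5: G/U; 7: G/A; 13: A/U; 15: A/G; 16: C/G; 17: G/A.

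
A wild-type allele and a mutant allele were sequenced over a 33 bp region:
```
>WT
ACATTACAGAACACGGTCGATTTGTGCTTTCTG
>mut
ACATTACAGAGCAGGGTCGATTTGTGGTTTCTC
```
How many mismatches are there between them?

Mismatches (1-based): base 11: A→G; base 14: C→G; base 27: C→G; base 33: G→C.

4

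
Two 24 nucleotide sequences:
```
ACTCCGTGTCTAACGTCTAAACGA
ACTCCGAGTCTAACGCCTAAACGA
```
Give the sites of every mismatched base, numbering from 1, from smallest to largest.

Differences at site 7 (T→A), site 16 (T→C).

7, 16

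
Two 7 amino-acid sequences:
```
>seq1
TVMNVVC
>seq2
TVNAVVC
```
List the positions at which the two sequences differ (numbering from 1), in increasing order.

Differences at position 3 (M→N), position 4 (N→A).

3, 4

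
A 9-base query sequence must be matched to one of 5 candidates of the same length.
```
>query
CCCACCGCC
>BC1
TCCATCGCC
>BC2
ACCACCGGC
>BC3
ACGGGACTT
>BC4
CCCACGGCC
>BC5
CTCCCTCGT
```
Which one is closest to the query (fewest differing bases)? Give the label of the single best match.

BC1 differs at 2 bases; BC2 differs at 2 bases; BC3 differs at 8 bases; BC4 differs at 1 base; BC5 differs at 6 bases. The closest is BC4.

BC4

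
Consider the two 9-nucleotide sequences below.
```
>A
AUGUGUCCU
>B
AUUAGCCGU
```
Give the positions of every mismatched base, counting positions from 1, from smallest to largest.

Differences at position 3 (G→U), position 4 (U→A), position 6 (U→C), position 8 (C→G).

3, 4, 6, 8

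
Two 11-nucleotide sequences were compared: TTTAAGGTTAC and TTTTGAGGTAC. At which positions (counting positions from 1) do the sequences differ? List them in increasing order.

Differences at position 4 (A→T), position 5 (A→G), position 6 (G→A), position 8 (T→G).

4, 5, 6, 8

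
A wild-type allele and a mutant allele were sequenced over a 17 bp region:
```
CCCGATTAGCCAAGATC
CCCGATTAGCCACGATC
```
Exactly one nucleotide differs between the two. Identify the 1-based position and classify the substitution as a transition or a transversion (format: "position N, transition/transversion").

position 13, transversion

The sequences differ only at position 13: A→C (purine→pyrimidine), a transversion.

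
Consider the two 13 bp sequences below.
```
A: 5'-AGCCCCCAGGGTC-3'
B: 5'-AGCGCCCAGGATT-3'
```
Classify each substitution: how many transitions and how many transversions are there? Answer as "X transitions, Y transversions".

Mismatches (1-based):
base 4: C→G (pyrimidine→purine, transversion)
base 11: G→A (purine→purine, transition)
base 13: C→T (pyrimidine→pyrimidine, transition)

2 transitions, 1 transversion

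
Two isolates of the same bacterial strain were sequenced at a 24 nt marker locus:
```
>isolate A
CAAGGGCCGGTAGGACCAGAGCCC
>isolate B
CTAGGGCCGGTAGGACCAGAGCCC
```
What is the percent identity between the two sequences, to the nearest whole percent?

96%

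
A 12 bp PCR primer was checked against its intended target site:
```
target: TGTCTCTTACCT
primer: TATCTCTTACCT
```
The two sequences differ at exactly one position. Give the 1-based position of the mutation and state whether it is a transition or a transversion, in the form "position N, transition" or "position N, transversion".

position 2, transition

Position 2 changes G→A. G is a purine and A is a purine, so this is a transition.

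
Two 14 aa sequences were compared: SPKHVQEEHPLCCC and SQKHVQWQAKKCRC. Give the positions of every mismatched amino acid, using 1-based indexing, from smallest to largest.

Scanning 1-based: 2: P/Q; 7: E/W; 8: E/Q; 9: H/A; 10: P/K; 11: L/K; 13: C/R.

2, 7, 8, 9, 10, 11, 13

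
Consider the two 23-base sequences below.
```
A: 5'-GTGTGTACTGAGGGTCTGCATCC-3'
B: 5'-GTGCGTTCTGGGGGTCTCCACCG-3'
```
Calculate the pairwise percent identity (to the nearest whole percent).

74%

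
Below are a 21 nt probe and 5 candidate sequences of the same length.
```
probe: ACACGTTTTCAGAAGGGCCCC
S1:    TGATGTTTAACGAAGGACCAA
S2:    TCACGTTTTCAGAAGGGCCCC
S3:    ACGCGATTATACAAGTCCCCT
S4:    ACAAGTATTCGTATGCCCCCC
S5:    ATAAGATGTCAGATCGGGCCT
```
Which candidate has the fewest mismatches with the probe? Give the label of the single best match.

S1 differs at 9 positions; S2 differs at 1 position; S3 differs at 8 positions; S4 differs at 7 positions; S5 differs at 8 positions. The closest is S2.

S2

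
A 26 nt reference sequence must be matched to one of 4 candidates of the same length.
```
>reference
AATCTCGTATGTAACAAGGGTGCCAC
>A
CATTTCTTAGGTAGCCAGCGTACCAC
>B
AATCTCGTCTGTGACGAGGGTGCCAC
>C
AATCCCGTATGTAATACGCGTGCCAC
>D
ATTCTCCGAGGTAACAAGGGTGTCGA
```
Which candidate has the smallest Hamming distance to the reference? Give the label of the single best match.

B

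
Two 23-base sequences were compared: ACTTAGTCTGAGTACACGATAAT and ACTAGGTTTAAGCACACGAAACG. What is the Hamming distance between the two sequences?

The sequences differ at positions 4, 5, 8, 10, 13, 20, 22, 23 (1-based) — 8 in total.

8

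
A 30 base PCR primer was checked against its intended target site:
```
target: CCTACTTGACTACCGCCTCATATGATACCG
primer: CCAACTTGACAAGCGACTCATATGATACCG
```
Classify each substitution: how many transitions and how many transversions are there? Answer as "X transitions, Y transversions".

Transitions (purine↔purine or pyrimidine↔pyrimidine): none.
Transversions (purine↔pyrimidine): 3 T→A, 11 T→A, 13 C→G, 16 C→A.

0 transitions, 4 transversions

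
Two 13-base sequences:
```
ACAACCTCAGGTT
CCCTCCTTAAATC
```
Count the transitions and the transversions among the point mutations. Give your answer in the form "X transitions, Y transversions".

4 transitions, 3 transversions

Transitions (purine↔purine or pyrimidine↔pyrimidine): 8 C→T, 10 G→A, 11 G→A, 13 T→C.
Transversions (purine↔pyrimidine): 1 A→C, 3 A→C, 4 A→T.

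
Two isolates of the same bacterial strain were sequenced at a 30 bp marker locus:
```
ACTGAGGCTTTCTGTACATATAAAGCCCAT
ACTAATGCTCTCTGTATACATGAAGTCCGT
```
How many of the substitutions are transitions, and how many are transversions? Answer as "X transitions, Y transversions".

7 transitions, 1 transversion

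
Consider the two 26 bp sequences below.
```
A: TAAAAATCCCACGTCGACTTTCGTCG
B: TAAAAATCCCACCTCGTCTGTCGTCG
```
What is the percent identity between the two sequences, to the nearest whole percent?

Mismatches at positions 13, 17, 20 (1-based): 3 of 26.
Identical positions: 23/26 = 88.46% → 88%.

88%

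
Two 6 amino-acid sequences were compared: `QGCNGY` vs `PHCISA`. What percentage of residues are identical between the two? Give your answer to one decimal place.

5 positions differ (1, 2, 4, 5, 6), so 1 of 6 match: 1/6 = 16.67%.

16.7%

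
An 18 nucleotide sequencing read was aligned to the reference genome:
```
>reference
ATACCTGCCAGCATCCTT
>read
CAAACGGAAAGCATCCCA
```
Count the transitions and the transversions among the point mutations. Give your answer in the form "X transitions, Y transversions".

Transitions (purine↔purine or pyrimidine↔pyrimidine): 17 T→C.
Transversions (purine↔pyrimidine): 1 A→C, 2 T→A, 4 C→A, 6 T→G, 8 C→A, 9 C→A, 18 T→A.

1 transition, 7 transversions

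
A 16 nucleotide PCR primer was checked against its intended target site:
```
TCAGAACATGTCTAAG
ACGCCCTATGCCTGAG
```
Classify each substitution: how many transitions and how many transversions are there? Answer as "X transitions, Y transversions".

4 transitions, 4 transversions

Mismatches (1-based):
base 1: T→A (pyrimidine→purine, transversion)
base 3: A→G (purine→purine, transition)
base 4: G→C (purine→pyrimidine, transversion)
base 5: A→C (purine→pyrimidine, transversion)
base 6: A→C (purine→pyrimidine, transversion)
base 7: C→T (pyrimidine→pyrimidine, transition)
base 11: T→C (pyrimidine→pyrimidine, transition)
base 14: A→G (purine→purine, transition)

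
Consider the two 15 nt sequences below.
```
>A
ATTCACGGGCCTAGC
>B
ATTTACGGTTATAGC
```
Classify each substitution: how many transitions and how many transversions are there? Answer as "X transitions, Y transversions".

2 transitions, 2 transversions

Transitions (purine↔purine or pyrimidine↔pyrimidine): 4 C→T, 10 C→T.
Transversions (purine↔pyrimidine): 9 G→T, 11 C→A.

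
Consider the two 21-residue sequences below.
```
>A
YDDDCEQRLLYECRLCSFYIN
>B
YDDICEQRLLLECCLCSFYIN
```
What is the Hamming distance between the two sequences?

Mismatches (1-based): position 4: D→I; position 11: Y→L; position 14: R→C.

3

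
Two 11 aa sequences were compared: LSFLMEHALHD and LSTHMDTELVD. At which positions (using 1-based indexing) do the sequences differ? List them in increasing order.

3, 4, 6, 7, 8, 10

Scanning 1-based: 3: F/T; 4: L/H; 6: E/D; 7: H/T; 8: A/E; 10: H/V.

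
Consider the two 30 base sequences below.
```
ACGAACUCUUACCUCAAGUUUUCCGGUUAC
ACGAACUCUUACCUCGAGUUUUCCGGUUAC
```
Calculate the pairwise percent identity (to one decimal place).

Mismatch at position 16 (1-based): 1 of 30.
Identical positions: 29/30 = 96.67% → 96.7%.

96.7%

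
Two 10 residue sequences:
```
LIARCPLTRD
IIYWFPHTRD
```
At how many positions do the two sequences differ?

Mismatches (1-based): position 1: L→I; position 3: A→Y; position 4: R→W; position 5: C→F; position 7: L→H.

5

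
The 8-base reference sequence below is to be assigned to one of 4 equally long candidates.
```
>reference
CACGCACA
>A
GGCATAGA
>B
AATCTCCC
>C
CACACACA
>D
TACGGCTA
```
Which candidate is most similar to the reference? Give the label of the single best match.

Hamming distances to reference — A: 5; B: 6; C: 1; D: 4.
Smallest is C with 1 mismatch.

C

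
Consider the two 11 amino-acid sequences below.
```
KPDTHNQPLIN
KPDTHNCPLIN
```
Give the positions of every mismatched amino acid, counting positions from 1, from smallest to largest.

7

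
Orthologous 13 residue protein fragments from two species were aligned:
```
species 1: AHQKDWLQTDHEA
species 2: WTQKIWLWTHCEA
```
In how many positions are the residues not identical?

Mismatches (1-based): position 1: A→W; position 2: H→T; position 5: D→I; position 8: Q→W; position 10: D→H; position 11: H→C.

6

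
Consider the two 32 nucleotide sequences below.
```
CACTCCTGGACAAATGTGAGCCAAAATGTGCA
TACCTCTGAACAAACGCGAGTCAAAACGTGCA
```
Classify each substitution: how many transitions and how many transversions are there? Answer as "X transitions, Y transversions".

Mismatches (1-based):
base 1: C→T (pyrimidine→pyrimidine, transition)
base 4: T→C (pyrimidine→pyrimidine, transition)
base 5: C→T (pyrimidine→pyrimidine, transition)
base 9: G→A (purine→purine, transition)
base 15: T→C (pyrimidine→pyrimidine, transition)
base 17: T→C (pyrimidine→pyrimidine, transition)
base 21: C→T (pyrimidine→pyrimidine, transition)
base 27: T→C (pyrimidine→pyrimidine, transition)

8 transitions, 0 transversions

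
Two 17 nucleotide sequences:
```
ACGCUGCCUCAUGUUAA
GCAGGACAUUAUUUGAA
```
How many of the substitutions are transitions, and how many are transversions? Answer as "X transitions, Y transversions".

4 transitions, 5 transversions

Mismatches (1-based):
base 1: A→G (purine→purine, transition)
base 3: G→A (purine→purine, transition)
base 4: C→G (pyrimidine→purine, transversion)
base 5: U→G (pyrimidine→purine, transversion)
base 6: G→A (purine→purine, transition)
base 8: C→A (pyrimidine→purine, transversion)
base 10: C→U (pyrimidine→pyrimidine, transition)
base 13: G→U (purine→pyrimidine, transversion)
base 15: U→G (pyrimidine→purine, transversion)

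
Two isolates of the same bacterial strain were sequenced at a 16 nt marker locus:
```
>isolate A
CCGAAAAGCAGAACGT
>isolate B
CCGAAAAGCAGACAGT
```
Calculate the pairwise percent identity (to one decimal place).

Mismatches at positions 13, 14 (1-based): 2 of 16.
Identical positions: 14/16 = 87.5% → 87.5%.

87.5%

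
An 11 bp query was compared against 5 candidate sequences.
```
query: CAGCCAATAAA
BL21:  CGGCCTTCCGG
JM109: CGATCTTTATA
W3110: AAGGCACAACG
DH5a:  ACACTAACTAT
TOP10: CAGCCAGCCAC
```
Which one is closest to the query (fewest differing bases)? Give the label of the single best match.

TOP10

Hamming distances to query — BL21: 7; JM109: 6; W3110: 6; DH5a: 7; TOP10: 4.
Smallest is TOP10 with 4 mismatches.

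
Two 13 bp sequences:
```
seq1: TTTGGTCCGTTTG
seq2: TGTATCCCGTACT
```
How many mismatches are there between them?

7

The sequences differ at bases 2, 4, 5, 6, 11, 12, 13 (1-based) — 7 in total.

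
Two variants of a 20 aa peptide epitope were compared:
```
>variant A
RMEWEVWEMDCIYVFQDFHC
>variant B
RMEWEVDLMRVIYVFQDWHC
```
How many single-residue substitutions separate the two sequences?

5

Comparing position by position, 5 positions differ: 7 (W/D), 8 (E/L), 10 (D/R), 11 (C/V), 18 (F/W).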